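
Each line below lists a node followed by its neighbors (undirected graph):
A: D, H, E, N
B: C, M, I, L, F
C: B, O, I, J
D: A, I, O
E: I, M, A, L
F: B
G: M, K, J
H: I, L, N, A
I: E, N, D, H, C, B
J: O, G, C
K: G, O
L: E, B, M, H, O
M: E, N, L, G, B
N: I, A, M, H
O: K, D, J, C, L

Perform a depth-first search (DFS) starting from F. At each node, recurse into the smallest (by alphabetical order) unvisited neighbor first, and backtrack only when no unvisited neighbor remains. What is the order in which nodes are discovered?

Visit F
F → B
B → C
C → I
I → D
D → A
A → E
E → L
L → H
H → N
N → M
M → G
G → J
J → O
O → K

F -> B -> C -> I -> D -> A -> E -> L -> H -> N -> M -> G -> J -> O -> K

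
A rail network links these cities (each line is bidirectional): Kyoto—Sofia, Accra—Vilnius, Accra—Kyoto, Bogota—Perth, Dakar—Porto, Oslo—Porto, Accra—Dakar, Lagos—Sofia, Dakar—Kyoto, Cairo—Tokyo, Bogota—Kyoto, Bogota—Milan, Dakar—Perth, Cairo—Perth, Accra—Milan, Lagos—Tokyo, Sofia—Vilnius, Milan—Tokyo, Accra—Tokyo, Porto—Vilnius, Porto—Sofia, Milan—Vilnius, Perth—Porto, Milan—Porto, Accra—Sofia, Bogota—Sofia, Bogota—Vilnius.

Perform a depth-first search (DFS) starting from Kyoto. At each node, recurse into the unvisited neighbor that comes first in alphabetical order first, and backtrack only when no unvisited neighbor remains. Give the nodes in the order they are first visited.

Visit Kyoto
Kyoto → Accra
Accra → Dakar
Dakar → Perth
Perth → Bogota
Bogota → Milan
Milan → Porto
Porto → Oslo
Porto → Sofia
Sofia → Lagos
Lagos → Tokyo
Tokyo → Cairo
Sofia → Vilnius

Kyoto, Accra, Dakar, Perth, Bogota, Milan, Porto, Oslo, Sofia, Lagos, Tokyo, Cairo, Vilnius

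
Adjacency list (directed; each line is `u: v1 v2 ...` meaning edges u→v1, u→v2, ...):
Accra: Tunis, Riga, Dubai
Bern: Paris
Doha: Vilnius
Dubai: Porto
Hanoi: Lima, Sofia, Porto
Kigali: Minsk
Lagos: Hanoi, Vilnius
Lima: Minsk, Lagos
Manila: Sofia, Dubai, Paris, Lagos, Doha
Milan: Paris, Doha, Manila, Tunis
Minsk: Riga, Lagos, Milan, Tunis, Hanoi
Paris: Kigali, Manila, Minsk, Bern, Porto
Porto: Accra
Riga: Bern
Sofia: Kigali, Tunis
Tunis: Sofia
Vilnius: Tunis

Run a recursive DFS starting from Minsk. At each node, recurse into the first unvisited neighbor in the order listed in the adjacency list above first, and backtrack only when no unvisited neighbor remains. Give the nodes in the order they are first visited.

Visit Minsk
Minsk → Riga
Riga → Bern
Bern → Paris
Paris → Kigali
Paris → Manila
Manila → Sofia
Sofia → Tunis
Manila → Dubai
Dubai → Porto
Porto → Accra
Manila → Lagos
Lagos → Hanoi
Hanoi → Lima
Lagos → Vilnius
Manila → Doha
Minsk → Milan

Minsk → Riga → Bern → Paris → Kigali → Manila → Sofia → Tunis → Dubai → Porto → Accra → Lagos → Hanoi → Lima → Vilnius → Doha → Milan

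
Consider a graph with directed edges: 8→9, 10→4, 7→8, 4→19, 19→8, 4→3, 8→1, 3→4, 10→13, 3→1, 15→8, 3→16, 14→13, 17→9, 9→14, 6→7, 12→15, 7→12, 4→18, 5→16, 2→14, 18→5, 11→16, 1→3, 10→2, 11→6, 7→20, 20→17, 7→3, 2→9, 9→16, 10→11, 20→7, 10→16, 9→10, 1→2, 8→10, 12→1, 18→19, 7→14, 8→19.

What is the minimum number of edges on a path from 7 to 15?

Level 0: 7
Level 1: 3, 8, 12, 14, 20
Level 2: 1, 4, 9, 10, 13, 15, 16, 17, 19
Level 3: 2, 11, 18
Level 4: 5, 6
15 first appears at level 2.

2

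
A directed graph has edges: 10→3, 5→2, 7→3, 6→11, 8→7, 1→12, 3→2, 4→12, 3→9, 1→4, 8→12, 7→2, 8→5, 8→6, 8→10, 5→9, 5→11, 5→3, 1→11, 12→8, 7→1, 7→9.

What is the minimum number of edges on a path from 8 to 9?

Level 0: 8
Level 1: 5, 6, 7, 10, 12
Level 2: 1, 2, 3, 9, 11
Level 3: 4
9 first appears at level 2.

2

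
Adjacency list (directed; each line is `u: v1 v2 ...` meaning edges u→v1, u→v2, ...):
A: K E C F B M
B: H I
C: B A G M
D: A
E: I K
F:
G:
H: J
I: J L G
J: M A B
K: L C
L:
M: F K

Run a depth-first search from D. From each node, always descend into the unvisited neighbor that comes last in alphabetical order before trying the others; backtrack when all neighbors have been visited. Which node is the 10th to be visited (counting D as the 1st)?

Visit D
D → A
A → M
M → K
K → L
K → C
C → G
C → B
B → I
I → J
B → H
M → F
A → E

Visit order: D, A, M, K, L, C, G, B, I, J, H, F, E

J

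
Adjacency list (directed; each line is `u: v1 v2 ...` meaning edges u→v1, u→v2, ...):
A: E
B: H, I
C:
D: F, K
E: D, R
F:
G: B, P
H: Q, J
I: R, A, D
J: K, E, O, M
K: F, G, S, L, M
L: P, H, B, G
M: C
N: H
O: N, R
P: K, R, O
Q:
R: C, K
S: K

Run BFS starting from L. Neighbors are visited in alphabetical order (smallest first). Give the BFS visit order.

Visit L; enqueue B, G, H, P → queue [B, G, H, P]
Visit B; enqueue I → queue [G, H, P, I]
Visit G → queue [H, P, I]
Visit H; enqueue J, Q → queue [P, I, J, Q]
Visit P; enqueue K, O, R → queue [I, J, Q, K, O, R]
Visit I; enqueue A, D → queue [J, Q, K, O, R, A, D]
Visit J; enqueue E, M → queue [Q, K, O, R, A, D, E, M]
Visit Q → queue [K, O, R, A, D, E, M]
Visit K; enqueue F, S → queue [O, R, A, D, E, M, F, S]
Visit O; enqueue N → queue [R, A, D, E, M, F, S, N]
Visit R; enqueue C → queue [A, D, E, M, F, S, N, C]
Visit A → queue [D, E, M, F, S, N, C]
Visit D → queue [E, M, F, S, N, C]
Visit E → queue [M, F, S, N, C]
Visit M → queue [F, S, N, C]
Visit F → queue [S, N, C]
Visit S → queue [N, C]
Visit N → queue [C]
Visit C → queue []

L → B → G → H → P → I → J → Q → K → O → R → A → D → E → M → F → S → N → C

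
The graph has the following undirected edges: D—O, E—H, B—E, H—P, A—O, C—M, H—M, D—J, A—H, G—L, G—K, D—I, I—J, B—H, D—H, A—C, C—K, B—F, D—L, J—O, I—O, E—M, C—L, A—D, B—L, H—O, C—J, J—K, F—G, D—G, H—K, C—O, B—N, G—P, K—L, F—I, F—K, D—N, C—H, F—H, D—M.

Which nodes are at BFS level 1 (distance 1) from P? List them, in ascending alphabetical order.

G, H

Level 0: P
Level 1: G, H
Level 2: A, B, C, D, E, F, K, L, M, O
Level 3: I, J, N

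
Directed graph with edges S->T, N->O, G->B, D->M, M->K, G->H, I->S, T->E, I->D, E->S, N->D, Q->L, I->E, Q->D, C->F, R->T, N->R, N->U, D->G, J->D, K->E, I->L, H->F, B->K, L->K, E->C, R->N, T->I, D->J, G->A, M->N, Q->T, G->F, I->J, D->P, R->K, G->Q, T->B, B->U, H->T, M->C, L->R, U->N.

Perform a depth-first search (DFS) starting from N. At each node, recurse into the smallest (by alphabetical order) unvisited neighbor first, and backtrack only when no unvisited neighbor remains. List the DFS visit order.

N, D, G, A, B, K, E, C, F, S, T, I, J, L, R, U, H, Q, M, P, O

Visit N
N → D
D → G
G → A
G → B
B → K
K → E
E → C
C → F
E → S
S → T
T → I
I → J
I → L
L → R
B → U
G → H
G → Q
D → M
D → P
N → O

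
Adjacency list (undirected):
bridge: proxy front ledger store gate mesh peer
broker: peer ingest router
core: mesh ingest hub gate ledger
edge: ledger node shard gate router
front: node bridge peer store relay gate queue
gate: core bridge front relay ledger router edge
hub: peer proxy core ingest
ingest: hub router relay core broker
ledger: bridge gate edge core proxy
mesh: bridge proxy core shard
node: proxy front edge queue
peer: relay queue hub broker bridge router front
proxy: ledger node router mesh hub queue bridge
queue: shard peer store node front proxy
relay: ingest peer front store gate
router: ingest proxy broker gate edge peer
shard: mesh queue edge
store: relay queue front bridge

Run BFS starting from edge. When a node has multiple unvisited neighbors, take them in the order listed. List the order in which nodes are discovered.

edge, ledger, node, shard, gate, router, bridge, core, proxy, front, queue, mesh, relay, ingest, broker, peer, store, hub

Visit edge; enqueue ledger, node, shard, gate, router → queue [ledger, node, shard, gate, router]
Visit ledger; enqueue bridge, core, proxy → queue [node, shard, gate, router, bridge, core, proxy]
Visit node; enqueue front, queue → queue [shard, gate, router, bridge, core, proxy, front, queue]
Visit shard; enqueue mesh → queue [gate, router, bridge, core, proxy, front, queue, mesh]
Visit gate; enqueue relay → queue [router, bridge, core, proxy, front, queue, mesh, relay]
Visit router; enqueue ingest, broker, peer → queue [bridge, core, proxy, front, queue, mesh, relay, ingest, broker, peer]
Visit bridge; enqueue store → queue [core, proxy, front, queue, mesh, relay, ingest, broker, peer, store]
Visit core; enqueue hub → queue [proxy, front, queue, mesh, relay, ingest, broker, peer, store, hub]
Visit proxy → queue [front, queue, mesh, relay, ingest, broker, peer, store, hub]
Visit front → queue [queue, mesh, relay, ingest, broker, peer, store, hub]
Visit queue → queue [mesh, relay, ingest, broker, peer, store, hub]
Visit mesh → queue [relay, ingest, broker, peer, store, hub]
Visit relay → queue [ingest, broker, peer, store, hub]
Visit ingest → queue [broker, peer, store, hub]
Visit broker → queue [peer, store, hub]
Visit peer → queue [store, hub]
Visit store → queue [hub]
Visit hub → queue []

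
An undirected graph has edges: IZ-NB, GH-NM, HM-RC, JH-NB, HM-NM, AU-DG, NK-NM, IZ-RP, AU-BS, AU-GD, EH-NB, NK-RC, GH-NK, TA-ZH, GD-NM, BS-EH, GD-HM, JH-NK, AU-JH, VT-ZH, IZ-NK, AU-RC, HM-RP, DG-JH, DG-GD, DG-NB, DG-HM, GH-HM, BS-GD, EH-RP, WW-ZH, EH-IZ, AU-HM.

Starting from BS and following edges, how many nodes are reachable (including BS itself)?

BFS from BS visits: BS, GD, EH, AU, NM, HM, DG, RP, NB, IZ, RC, JH, NK, GH
Reachable nodes: 14 of 18 total.

14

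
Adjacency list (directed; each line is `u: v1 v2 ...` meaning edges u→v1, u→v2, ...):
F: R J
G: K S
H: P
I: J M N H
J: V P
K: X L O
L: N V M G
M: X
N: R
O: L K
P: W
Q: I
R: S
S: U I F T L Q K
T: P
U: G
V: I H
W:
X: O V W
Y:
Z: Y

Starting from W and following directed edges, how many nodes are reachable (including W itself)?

BFS from W visits: W
Reachable nodes: 1 of 21 total.

1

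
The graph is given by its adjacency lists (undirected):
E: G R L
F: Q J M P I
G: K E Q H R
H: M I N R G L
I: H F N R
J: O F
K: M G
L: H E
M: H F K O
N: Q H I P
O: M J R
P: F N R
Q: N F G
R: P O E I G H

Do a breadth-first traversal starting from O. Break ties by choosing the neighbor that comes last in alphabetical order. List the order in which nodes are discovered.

Visit O; enqueue R, M, J → queue [R, M, J]
Visit R; enqueue P, I, H, G, E → queue [M, J, P, I, H, G, E]
Visit M; enqueue K, F → queue [J, P, I, H, G, E, K, F]
Visit J → queue [P, I, H, G, E, K, F]
Visit P; enqueue N → queue [I, H, G, E, K, F, N]
Visit I → queue [H, G, E, K, F, N]
Visit H; enqueue L → queue [G, E, K, F, N, L]
Visit G; enqueue Q → queue [E, K, F, N, L, Q]
Visit E → queue [K, F, N, L, Q]
Visit K → queue [F, N, L, Q]
Visit F → queue [N, L, Q]
Visit N → queue [L, Q]
Visit L → queue [Q]
Visit Q → queue []

O -> R -> M -> J -> P -> I -> H -> G -> E -> K -> F -> N -> L -> Q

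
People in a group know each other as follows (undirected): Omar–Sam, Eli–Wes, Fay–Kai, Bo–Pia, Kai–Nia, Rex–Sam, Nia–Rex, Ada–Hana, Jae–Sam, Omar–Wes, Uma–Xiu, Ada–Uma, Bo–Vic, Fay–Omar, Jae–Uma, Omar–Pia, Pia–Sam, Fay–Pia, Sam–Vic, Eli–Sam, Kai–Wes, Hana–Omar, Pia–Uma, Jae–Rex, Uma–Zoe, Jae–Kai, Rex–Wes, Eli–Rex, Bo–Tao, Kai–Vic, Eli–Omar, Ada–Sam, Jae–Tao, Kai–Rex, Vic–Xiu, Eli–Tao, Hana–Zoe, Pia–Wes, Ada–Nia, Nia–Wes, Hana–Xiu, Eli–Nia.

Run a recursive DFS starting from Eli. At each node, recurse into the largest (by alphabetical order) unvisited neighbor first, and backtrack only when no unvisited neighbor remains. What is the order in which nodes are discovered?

Visit Eli
Eli → Wes
Wes → Rex
Rex → Sam
Sam → Vic
Vic → Xiu
Xiu → Uma
Uma → Zoe
Zoe → Hana
Hana → Omar
Omar → Pia
Pia → Fay
Fay → Kai
Kai → Nia
Nia → Ada
Kai → Jae
Jae → Tao
Tao → Bo

Eli Wes Rex Sam Vic Xiu Uma Zoe Hana Omar Pia Fay Kai Nia Ada Jae Tao Bo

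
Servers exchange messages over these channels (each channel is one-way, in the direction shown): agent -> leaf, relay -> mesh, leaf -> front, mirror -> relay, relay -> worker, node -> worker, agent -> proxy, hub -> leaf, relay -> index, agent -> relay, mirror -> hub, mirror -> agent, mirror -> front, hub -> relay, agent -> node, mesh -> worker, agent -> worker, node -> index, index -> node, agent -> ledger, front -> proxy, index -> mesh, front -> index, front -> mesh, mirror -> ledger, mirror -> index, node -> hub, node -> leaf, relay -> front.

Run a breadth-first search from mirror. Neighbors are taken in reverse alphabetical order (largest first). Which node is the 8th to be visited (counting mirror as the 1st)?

worker

Visit mirror; enqueue relay, ledger, index, hub, front, agent → queue [relay, ledger, index, hub, front, agent]
Visit relay; enqueue worker, mesh → queue [ledger, index, hub, front, agent, worker, mesh]
Visit ledger → queue [index, hub, front, agent, worker, mesh]
Visit index; enqueue node → queue [hub, front, agent, worker, mesh, node]
Visit hub; enqueue leaf → queue [front, agent, worker, mesh, node, leaf]
Visit front; enqueue proxy → queue [agent, worker, mesh, node, leaf, proxy]
Visit agent → queue [worker, mesh, node, leaf, proxy]
Visit worker → queue [mesh, node, leaf, proxy]
Visit mesh → queue [node, leaf, proxy]
Visit node → queue [leaf, proxy]
Visit leaf → queue [proxy]
Visit proxy → queue []

Visit order: mirror, relay, ledger, index, hub, front, agent, worker, mesh, node, leaf, proxy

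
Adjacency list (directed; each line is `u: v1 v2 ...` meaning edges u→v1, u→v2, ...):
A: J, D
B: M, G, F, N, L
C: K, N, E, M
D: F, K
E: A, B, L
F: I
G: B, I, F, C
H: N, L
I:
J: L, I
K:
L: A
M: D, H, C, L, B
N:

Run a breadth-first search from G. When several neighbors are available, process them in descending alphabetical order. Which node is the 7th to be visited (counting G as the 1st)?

Visit G; enqueue I, F, C, B → queue [I, F, C, B]
Visit I → queue [F, C, B]
Visit F → queue [C, B]
Visit C; enqueue N, M, K, E → queue [B, N, M, K, E]
Visit B; enqueue L → queue [N, M, K, E, L]
Visit N → queue [M, K, E, L]
Visit M; enqueue H, D → queue [K, E, L, H, D]
Visit K → queue [E, L, H, D]
Visit E; enqueue A → queue [L, H, D, A]
Visit L → queue [H, D, A]
Visit H → queue [D, A]
Visit D → queue [A]
Visit A; enqueue J → queue [J]
Visit J → queue []

Visit order: G, I, F, C, B, N, M, K, E, L, H, D, A, J

M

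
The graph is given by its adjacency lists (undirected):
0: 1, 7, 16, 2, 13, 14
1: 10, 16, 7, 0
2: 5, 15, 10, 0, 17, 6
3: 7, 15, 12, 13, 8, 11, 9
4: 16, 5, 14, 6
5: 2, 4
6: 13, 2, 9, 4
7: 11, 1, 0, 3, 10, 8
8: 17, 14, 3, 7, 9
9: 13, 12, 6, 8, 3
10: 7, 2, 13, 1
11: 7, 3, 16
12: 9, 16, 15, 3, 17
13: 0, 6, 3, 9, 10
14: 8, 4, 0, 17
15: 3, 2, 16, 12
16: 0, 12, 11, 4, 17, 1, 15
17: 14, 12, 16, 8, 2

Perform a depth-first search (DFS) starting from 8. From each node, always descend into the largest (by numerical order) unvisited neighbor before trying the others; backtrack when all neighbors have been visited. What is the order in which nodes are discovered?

Visit 8
8 → 17
17 → 16
16 → 15
15 → 12
12 → 9
9 → 13
13 → 10
10 → 7
7 → 11
11 → 3
7 → 1
1 → 0
0 → 14
14 → 4
4 → 6
6 → 2
2 → 5

8 → 17 → 16 → 15 → 12 → 9 → 13 → 10 → 7 → 11 → 3 → 1 → 0 → 14 → 4 → 6 → 2 → 5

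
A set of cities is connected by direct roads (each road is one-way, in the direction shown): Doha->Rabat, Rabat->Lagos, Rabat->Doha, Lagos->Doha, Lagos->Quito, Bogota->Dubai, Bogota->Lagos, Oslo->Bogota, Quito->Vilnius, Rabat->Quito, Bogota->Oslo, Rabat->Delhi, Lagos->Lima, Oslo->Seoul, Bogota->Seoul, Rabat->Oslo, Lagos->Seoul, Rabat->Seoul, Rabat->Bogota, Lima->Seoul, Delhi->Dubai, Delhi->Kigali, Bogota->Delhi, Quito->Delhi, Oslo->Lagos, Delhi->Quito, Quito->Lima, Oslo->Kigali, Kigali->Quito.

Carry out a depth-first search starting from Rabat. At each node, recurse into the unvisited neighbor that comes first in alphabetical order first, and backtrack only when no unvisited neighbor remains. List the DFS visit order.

Visit Rabat
Rabat → Bogota
Bogota → Delhi
Delhi → Dubai
Delhi → Kigali
Kigali → Quito
Quito → Lima
Lima → Seoul
Quito → Vilnius
Bogota → Lagos
Lagos → Doha
Bogota → Oslo

Rabat, Bogota, Delhi, Dubai, Kigali, Quito, Lima, Seoul, Vilnius, Lagos, Doha, Oslo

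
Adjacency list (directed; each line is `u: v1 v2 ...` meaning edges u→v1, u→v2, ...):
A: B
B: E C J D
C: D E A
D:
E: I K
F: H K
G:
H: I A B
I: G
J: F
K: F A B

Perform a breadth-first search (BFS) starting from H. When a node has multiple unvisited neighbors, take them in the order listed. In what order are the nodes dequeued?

Visit H; enqueue I, A, B → queue [I, A, B]
Visit I; enqueue G → queue [A, B, G]
Visit A → queue [B, G]
Visit B; enqueue E, C, J, D → queue [G, E, C, J, D]
Visit G → queue [E, C, J, D]
Visit E; enqueue K → queue [C, J, D, K]
Visit C → queue [J, D, K]
Visit J; enqueue F → queue [D, K, F]
Visit D → queue [K, F]
Visit K → queue [F]
Visit F → queue []

H I A B G E C J D K F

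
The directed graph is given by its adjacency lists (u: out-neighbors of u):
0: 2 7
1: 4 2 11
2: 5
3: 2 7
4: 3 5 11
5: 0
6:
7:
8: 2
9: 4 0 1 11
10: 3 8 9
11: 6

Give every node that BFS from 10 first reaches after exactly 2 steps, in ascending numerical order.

0, 1, 2, 4, 7, 11

Level 0: 10
Level 1: 3, 8, 9
Level 2: 0, 1, 2, 4, 7, 11
Level 3: 5, 6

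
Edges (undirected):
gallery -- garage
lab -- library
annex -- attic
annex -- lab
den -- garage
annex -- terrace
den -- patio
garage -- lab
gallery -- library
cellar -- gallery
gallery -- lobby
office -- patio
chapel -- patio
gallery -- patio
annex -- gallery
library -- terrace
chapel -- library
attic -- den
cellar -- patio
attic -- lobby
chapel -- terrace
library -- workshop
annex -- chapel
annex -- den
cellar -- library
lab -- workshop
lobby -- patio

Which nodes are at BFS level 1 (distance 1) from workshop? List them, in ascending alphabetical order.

lab, library

Level 0: workshop
Level 1: lab, library
Level 2: annex, cellar, chapel, gallery, garage, terrace
Level 3: attic, den, lobby, patio
Level 4: office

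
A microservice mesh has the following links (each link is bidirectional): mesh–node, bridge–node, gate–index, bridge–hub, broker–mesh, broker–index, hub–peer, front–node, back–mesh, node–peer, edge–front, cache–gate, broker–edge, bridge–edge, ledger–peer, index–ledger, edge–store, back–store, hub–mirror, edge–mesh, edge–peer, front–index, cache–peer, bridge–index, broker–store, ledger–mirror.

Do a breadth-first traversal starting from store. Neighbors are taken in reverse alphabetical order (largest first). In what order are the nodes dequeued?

Visit store; enqueue edge, broker, back → queue [edge, broker, back]
Visit edge; enqueue peer, mesh, front, bridge → queue [broker, back, peer, mesh, front, bridge]
Visit broker; enqueue index → queue [back, peer, mesh, front, bridge, index]
Visit back → queue [peer, mesh, front, bridge, index]
Visit peer; enqueue node, ledger, hub, cache → queue [mesh, front, bridge, index, node, ledger, hub, cache]
Visit mesh → queue [front, bridge, index, node, ledger, hub, cache]
Visit front → queue [bridge, index, node, ledger, hub, cache]
Visit bridge → queue [index, node, ledger, hub, cache]
Visit index; enqueue gate → queue [node, ledger, hub, cache, gate]
Visit node → queue [ledger, hub, cache, gate]
Visit ledger; enqueue mirror → queue [hub, cache, gate, mirror]
Visit hub → queue [cache, gate, mirror]
Visit cache → queue [gate, mirror]
Visit gate → queue [mirror]
Visit mirror → queue []

store -> edge -> broker -> back -> peer -> mesh -> front -> bridge -> index -> node -> ledger -> hub -> cache -> gate -> mirror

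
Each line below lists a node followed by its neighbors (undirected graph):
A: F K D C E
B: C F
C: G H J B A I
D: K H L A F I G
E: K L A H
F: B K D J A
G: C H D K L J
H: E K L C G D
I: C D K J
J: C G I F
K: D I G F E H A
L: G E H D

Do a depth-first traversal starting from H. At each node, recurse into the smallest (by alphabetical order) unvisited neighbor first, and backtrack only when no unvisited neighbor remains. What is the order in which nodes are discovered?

Visit H
H → C
C → A
A → D
D → F
F → B
F → J
J → G
G → K
K → E
E → L
K → I

H → C → A → D → F → B → J → G → K → E → L → I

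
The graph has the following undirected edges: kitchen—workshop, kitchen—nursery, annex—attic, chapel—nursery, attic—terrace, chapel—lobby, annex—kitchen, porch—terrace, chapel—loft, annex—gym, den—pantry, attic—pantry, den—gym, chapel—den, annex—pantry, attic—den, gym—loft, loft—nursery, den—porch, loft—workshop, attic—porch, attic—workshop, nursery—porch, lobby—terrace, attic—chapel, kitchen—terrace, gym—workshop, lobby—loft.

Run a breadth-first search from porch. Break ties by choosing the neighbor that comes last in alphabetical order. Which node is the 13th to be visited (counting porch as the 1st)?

Visit porch; enqueue terrace, nursery, den, attic → queue [terrace, nursery, den, attic]
Visit terrace; enqueue lobby, kitchen → queue [nursery, den, attic, lobby, kitchen]
Visit nursery; enqueue loft, chapel → queue [den, attic, lobby, kitchen, loft, chapel]
Visit den; enqueue pantry, gym → queue [attic, lobby, kitchen, loft, chapel, pantry, gym]
Visit attic; enqueue workshop, annex → queue [lobby, kitchen, loft, chapel, pantry, gym, workshop, annex]
Visit lobby → queue [kitchen, loft, chapel, pantry, gym, workshop, annex]
Visit kitchen → queue [loft, chapel, pantry, gym, workshop, annex]
Visit loft → queue [chapel, pantry, gym, workshop, annex]
Visit chapel → queue [pantry, gym, workshop, annex]
Visit pantry → queue [gym, workshop, annex]
Visit gym → queue [workshop, annex]
Visit workshop → queue [annex]
Visit annex → queue []

Visit order: porch, terrace, nursery, den, attic, lobby, kitchen, loft, chapel, pantry, gym, workshop, annex

annex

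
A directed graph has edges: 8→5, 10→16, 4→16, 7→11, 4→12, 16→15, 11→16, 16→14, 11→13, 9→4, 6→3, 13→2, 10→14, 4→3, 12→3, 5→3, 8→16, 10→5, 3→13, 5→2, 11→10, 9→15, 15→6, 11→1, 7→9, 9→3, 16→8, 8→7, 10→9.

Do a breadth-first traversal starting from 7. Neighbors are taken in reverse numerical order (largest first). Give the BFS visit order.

7 11 9 16 13 10 1 15 4 3 14 8 2 5 6 12

Visit 7; enqueue 11, 9 → queue [11, 9]
Visit 11; enqueue 16, 13, 10, 1 → queue [9, 16, 13, 10, 1]
Visit 9; enqueue 15, 4, 3 → queue [16, 13, 10, 1, 15, 4, 3]
Visit 16; enqueue 14, 8 → queue [13, 10, 1, 15, 4, 3, 14, 8]
Visit 13; enqueue 2 → queue [10, 1, 15, 4, 3, 14, 8, 2]
Visit 10; enqueue 5 → queue [1, 15, 4, 3, 14, 8, 2, 5]
Visit 1 → queue [15, 4, 3, 14, 8, 2, 5]
Visit 15; enqueue 6 → queue [4, 3, 14, 8, 2, 5, 6]
Visit 4; enqueue 12 → queue [3, 14, 8, 2, 5, 6, 12]
Visit 3 → queue [14, 8, 2, 5, 6, 12]
Visit 14 → queue [8, 2, 5, 6, 12]
Visit 8 → queue [2, 5, 6, 12]
Visit 2 → queue [5, 6, 12]
Visit 5 → queue [6, 12]
Visit 6 → queue [12]
Visit 12 → queue []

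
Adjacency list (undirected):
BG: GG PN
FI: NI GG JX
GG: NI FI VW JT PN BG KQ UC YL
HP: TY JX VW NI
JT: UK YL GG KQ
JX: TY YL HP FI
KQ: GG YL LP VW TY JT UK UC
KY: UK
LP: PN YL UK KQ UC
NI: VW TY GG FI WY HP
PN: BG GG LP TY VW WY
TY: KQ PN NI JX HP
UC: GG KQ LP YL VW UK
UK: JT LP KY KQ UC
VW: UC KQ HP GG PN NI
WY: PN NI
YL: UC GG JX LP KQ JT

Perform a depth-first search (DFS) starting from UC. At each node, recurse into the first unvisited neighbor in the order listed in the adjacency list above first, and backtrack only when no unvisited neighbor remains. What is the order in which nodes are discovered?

Visit UC
UC → GG
GG → NI
NI → VW
VW → KQ
KQ → YL
YL → JX
JX → TY
TY → PN
PN → BG
PN → LP
LP → UK
UK → JT
UK → KY
PN → WY
TY → HP
JX → FI

UC, GG, NI, VW, KQ, YL, JX, TY, PN, BG, LP, UK, JT, KY, WY, HP, FI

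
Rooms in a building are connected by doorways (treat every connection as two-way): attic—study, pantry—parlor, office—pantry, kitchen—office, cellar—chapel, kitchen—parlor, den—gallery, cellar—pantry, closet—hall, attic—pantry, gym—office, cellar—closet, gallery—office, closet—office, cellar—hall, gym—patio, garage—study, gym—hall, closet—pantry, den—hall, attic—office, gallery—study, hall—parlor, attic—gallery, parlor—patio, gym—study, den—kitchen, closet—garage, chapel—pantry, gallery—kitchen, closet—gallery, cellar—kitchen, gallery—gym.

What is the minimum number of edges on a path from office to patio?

2

Level 0: office
Level 1: attic, closet, gallery, gym, kitchen, pantry
Level 2: cellar, chapel, den, garage, hall, parlor, patio, study
patio first appears at level 2.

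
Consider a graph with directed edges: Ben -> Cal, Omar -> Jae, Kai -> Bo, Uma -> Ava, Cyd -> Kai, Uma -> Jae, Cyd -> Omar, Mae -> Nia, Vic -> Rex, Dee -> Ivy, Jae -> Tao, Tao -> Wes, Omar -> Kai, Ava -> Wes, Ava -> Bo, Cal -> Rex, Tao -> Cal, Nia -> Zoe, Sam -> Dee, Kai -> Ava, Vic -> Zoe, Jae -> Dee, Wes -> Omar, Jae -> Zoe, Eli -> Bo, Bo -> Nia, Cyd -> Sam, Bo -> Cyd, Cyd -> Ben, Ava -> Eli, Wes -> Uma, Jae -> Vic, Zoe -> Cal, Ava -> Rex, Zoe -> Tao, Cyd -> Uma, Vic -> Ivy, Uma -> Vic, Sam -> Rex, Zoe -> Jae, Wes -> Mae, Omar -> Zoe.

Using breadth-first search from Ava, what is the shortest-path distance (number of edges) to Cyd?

Level 0: Ava
Level 1: Bo, Eli, Rex, Wes
Level 2: Cyd, Mae, Nia, Omar, Uma
Level 3: Ben, Jae, Kai, Sam, Vic, Zoe
Level 4: Cal, Dee, Ivy, Tao
Cyd first appears at level 2.

2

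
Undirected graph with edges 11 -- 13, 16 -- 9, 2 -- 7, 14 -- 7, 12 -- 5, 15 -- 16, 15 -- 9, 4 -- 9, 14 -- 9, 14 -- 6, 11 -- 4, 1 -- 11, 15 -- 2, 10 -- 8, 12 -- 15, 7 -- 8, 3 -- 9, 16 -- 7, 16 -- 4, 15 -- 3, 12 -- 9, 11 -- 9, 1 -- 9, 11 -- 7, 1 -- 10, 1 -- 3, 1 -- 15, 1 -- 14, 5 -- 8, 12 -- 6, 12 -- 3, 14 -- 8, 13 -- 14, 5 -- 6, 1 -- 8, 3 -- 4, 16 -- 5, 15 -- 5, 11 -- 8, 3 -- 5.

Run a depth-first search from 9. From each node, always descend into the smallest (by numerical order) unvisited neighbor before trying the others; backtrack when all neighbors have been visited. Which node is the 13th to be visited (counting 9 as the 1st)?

Visit 9
9 → 1
1 → 3
3 → 4
4 → 11
11 → 7
7 → 2
2 → 15
15 → 5
5 → 6
6 → 12
6 → 14
14 → 8
8 → 10
14 → 13
5 → 16

Visit order: 9, 1, 3, 4, 11, 7, 2, 15, 5, 6, 12, 14, 8, 10, 13, 16

8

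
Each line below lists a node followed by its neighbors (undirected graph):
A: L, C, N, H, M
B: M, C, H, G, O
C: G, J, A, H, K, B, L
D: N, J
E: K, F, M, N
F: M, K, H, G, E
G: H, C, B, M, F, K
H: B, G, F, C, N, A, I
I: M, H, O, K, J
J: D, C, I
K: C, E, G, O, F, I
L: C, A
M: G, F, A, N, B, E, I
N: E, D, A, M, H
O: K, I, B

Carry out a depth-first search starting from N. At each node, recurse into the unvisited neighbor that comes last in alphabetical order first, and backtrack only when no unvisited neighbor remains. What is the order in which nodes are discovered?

Visit N
N → M
M → I
I → O
O → K
K → G
G → H
H → F
F → E
H → C
C → L
L → A
C → J
J → D
C → B

N -> M -> I -> O -> K -> G -> H -> F -> E -> C -> L -> A -> J -> D -> B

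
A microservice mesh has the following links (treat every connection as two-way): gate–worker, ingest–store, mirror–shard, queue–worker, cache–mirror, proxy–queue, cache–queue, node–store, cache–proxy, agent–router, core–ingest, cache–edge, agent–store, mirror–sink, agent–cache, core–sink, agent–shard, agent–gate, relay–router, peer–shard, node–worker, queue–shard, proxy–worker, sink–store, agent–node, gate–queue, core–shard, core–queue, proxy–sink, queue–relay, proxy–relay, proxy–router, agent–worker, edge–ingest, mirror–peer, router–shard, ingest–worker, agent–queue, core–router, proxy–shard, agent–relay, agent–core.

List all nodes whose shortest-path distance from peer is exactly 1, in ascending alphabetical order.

Level 0: peer
Level 1: mirror, shard
Level 2: agent, cache, core, proxy, queue, router, sink
Level 3: edge, gate, ingest, node, relay, store, worker

mirror, shard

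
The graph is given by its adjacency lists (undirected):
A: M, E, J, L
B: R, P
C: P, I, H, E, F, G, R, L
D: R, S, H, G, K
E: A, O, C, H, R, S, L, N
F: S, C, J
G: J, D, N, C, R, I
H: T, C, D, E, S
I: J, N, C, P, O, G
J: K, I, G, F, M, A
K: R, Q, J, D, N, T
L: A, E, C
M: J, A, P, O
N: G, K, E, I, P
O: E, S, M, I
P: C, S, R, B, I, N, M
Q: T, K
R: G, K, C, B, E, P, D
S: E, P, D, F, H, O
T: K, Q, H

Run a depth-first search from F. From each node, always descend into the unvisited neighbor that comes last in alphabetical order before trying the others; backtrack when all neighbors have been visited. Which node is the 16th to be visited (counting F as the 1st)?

Visit F
F → S
S → P
P → R
R → K
K → T
T → Q
T → H
H → E
E → O
O → M
M → J
J → I
I → N
N → G
G → D
G → C
C → L
L → A
R → B

Visit order: F, S, P, R, K, T, Q, H, E, O, M, J, I, N, G, D, C, L, A, B

D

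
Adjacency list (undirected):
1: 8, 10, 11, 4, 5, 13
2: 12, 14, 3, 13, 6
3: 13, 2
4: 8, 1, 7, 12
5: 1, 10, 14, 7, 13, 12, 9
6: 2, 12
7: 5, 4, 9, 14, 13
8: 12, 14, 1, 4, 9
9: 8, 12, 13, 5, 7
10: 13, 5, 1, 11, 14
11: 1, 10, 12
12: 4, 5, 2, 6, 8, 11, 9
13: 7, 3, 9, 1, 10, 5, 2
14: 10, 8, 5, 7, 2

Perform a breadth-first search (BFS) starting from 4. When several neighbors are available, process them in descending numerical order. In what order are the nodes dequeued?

4 12 8 7 1 11 9 6 5 2 14 13 10 3

Visit 4; enqueue 12, 8, 7, 1 → queue [12, 8, 7, 1]
Visit 12; enqueue 11, 9, 6, 5, 2 → queue [8, 7, 1, 11, 9, 6, 5, 2]
Visit 8; enqueue 14 → queue [7, 1, 11, 9, 6, 5, 2, 14]
Visit 7; enqueue 13 → queue [1, 11, 9, 6, 5, 2, 14, 13]
Visit 1; enqueue 10 → queue [11, 9, 6, 5, 2, 14, 13, 10]
Visit 11 → queue [9, 6, 5, 2, 14, 13, 10]
Visit 9 → queue [6, 5, 2, 14, 13, 10]
Visit 6 → queue [5, 2, 14, 13, 10]
Visit 5 → queue [2, 14, 13, 10]
Visit 2; enqueue 3 → queue [14, 13, 10, 3]
Visit 14 → queue [13, 10, 3]
Visit 13 → queue [10, 3]
Visit 10 → queue [3]
Visit 3 → queue []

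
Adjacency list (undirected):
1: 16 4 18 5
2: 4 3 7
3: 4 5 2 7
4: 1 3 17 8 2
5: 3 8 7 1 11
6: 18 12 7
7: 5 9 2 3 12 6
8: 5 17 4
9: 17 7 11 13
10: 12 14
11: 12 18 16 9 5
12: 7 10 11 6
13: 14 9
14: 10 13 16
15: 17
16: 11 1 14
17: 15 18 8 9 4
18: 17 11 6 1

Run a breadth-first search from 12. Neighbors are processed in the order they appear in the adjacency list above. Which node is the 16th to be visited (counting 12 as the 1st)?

Visit 12; enqueue 7, 10, 11, 6 → queue [7, 10, 11, 6]
Visit 7; enqueue 5, 9, 2, 3 → queue [10, 11, 6, 5, 9, 2, 3]
Visit 10; enqueue 14 → queue [11, 6, 5, 9, 2, 3, 14]
Visit 11; enqueue 18, 16 → queue [6, 5, 9, 2, 3, 14, 18, 16]
Visit 6 → queue [5, 9, 2, 3, 14, 18, 16]
Visit 5; enqueue 8, 1 → queue [9, 2, 3, 14, 18, 16, 8, 1]
Visit 9; enqueue 17, 13 → queue [2, 3, 14, 18, 16, 8, 1, 17, 13]
Visit 2; enqueue 4 → queue [3, 14, 18, 16, 8, 1, 17, 13, 4]
Visit 3 → queue [14, 18, 16, 8, 1, 17, 13, 4]
Visit 14 → queue [18, 16, 8, 1, 17, 13, 4]
Visit 18 → queue [16, 8, 1, 17, 13, 4]
Visit 16 → queue [8, 1, 17, 13, 4]
Visit 8 → queue [1, 17, 13, 4]
Visit 1 → queue [17, 13, 4]
Visit 17; enqueue 15 → queue [13, 4, 15]
Visit 13 → queue [4, 15]
Visit 4 → queue [15]
Visit 15 → queue []

Visit order: 12, 7, 10, 11, 6, 5, 9, 2, 3, 14, 18, 16, 8, 1, 17, 13, 4, 15

13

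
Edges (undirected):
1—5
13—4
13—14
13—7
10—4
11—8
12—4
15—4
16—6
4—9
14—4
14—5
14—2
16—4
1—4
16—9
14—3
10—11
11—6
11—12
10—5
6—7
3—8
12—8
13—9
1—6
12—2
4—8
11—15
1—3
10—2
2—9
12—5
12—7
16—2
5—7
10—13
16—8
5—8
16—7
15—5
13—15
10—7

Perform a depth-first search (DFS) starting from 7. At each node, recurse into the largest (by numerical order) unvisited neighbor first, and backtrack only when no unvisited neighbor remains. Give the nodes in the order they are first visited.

7 -> 16 -> 9 -> 13 -> 15 -> 11 -> 12 -> 8 -> 5 -> 14 -> 4 -> 10 -> 2 -> 1 -> 6 -> 3

Visit 7
7 → 16
16 → 9
9 → 13
13 → 15
15 → 11
11 → 12
12 → 8
8 → 5
5 → 14
14 → 4
4 → 10
10 → 2
4 → 1
1 → 6
1 → 3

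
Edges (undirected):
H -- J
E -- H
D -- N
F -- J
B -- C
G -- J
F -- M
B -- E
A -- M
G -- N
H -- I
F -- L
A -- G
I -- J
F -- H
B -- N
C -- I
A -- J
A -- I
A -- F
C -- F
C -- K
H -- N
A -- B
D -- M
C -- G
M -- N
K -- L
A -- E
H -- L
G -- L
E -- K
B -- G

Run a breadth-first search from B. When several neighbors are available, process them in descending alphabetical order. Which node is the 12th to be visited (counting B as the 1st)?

K

Visit B; enqueue N, G, E, C, A → queue [N, G, E, C, A]
Visit N; enqueue M, H, D → queue [G, E, C, A, M, H, D]
Visit G; enqueue L, J → queue [E, C, A, M, H, D, L, J]
Visit E; enqueue K → queue [C, A, M, H, D, L, J, K]
Visit C; enqueue I, F → queue [A, M, H, D, L, J, K, I, F]
Visit A → queue [M, H, D, L, J, K, I, F]
Visit M → queue [H, D, L, J, K, I, F]
Visit H → queue [D, L, J, K, I, F]
Visit D → queue [L, J, K, I, F]
Visit L → queue [J, K, I, F]
Visit J → queue [K, I, F]
Visit K → queue [I, F]
Visit I → queue [F]
Visit F → queue []

Visit order: B, N, G, E, C, A, M, H, D, L, J, K, I, F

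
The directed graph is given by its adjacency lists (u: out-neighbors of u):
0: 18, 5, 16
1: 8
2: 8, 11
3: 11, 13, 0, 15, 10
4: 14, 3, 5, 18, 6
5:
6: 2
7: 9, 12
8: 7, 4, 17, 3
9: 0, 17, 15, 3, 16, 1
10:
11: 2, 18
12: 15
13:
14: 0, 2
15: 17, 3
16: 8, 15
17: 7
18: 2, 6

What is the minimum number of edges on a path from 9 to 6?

3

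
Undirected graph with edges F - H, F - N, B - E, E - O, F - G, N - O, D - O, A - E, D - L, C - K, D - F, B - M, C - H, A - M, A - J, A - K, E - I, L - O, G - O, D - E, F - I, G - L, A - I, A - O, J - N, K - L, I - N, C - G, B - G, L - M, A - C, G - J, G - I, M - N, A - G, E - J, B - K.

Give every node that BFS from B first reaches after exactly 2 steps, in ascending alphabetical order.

A, C, D, F, I, J, L, N, O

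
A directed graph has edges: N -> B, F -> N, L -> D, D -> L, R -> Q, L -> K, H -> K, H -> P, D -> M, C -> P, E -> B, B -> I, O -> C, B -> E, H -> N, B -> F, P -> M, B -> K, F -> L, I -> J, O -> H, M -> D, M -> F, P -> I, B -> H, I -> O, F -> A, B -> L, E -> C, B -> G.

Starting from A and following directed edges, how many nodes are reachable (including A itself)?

BFS from A visits: A
Reachable nodes: 1 of 18 total.

1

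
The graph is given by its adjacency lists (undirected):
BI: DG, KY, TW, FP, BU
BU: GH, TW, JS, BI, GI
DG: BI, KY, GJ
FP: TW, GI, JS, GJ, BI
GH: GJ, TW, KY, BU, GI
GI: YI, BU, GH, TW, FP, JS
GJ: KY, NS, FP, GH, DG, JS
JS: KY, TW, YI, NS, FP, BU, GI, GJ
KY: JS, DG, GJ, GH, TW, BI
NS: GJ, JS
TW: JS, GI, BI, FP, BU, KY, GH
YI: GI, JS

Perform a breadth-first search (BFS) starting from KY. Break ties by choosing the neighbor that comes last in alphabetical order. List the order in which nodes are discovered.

KY TW JS GJ GH DG BI GI FP BU YI NS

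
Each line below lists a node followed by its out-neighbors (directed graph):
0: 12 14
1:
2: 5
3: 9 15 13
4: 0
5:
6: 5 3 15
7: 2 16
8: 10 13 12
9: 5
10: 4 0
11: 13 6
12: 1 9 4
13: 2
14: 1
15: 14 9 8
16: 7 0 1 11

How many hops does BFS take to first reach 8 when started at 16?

4

Level 0: 16
Level 1: 0, 1, 7, 11
Level 2: 2, 6, 12, 13, 14
Level 3: 3, 4, 5, 9, 15
Level 4: 8
Level 5: 10
8 first appears at level 4.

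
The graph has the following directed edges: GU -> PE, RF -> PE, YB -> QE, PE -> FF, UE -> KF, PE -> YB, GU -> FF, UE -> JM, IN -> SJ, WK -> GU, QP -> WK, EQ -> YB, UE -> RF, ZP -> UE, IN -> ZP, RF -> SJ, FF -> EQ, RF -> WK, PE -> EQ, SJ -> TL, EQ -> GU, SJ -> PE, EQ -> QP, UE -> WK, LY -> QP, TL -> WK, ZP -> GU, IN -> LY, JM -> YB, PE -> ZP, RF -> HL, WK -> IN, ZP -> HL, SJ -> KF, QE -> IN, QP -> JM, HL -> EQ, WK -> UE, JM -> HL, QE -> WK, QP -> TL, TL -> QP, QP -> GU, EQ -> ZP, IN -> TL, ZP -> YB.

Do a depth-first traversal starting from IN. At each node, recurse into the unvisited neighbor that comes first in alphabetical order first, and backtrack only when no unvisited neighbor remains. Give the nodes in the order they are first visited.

Visit IN
IN → LY
LY → QP
QP → GU
GU → FF
FF → EQ
EQ → YB
YB → QE
QE → WK
WK → UE
UE → JM
JM → HL
UE → KF
UE → RF
RF → PE
PE → ZP
RF → SJ
SJ → TL

IN -> LY -> QP -> GU -> FF -> EQ -> YB -> QE -> WK -> UE -> JM -> HL -> KF -> RF -> PE -> ZP -> SJ -> TL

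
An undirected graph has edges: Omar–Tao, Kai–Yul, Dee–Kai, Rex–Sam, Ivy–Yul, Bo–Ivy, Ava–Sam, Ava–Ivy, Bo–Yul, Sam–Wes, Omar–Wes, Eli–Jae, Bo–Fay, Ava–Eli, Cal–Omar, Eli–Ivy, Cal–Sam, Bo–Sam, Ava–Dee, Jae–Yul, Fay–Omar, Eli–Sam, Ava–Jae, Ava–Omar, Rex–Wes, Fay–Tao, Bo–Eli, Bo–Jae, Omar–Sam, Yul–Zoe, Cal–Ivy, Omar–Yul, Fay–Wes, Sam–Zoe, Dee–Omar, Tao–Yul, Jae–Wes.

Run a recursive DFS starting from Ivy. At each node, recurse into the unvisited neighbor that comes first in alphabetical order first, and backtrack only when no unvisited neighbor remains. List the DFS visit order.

Ivy, Ava, Dee, Kai, Yul, Bo, Eli, Jae, Wes, Fay, Omar, Cal, Sam, Rex, Zoe, Tao

Visit Ivy
Ivy → Ava
Ava → Dee
Dee → Kai
Kai → Yul
Yul → Bo
Bo → Eli
Eli → Jae
Jae → Wes
Wes → Fay
Fay → Omar
Omar → Cal
Cal → Sam
Sam → Rex
Sam → Zoe
Omar → Tao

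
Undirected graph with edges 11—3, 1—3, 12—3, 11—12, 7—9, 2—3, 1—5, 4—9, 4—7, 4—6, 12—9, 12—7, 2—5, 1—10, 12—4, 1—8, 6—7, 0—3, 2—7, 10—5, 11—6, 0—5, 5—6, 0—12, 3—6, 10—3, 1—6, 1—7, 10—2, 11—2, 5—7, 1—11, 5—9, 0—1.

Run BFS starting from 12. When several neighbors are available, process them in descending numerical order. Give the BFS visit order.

12 -> 11 -> 9 -> 7 -> 4 -> 3 -> 0 -> 6 -> 2 -> 1 -> 5 -> 10 -> 8

Visit 12; enqueue 11, 9, 7, 4, 3, 0 → queue [11, 9, 7, 4, 3, 0]
Visit 11; enqueue 6, 2, 1 → queue [9, 7, 4, 3, 0, 6, 2, 1]
Visit 9; enqueue 5 → queue [7, 4, 3, 0, 6, 2, 1, 5]
Visit 7 → queue [4, 3, 0, 6, 2, 1, 5]
Visit 4 → queue [3, 0, 6, 2, 1, 5]
Visit 3; enqueue 10 → queue [0, 6, 2, 1, 5, 10]
Visit 0 → queue [6, 2, 1, 5, 10]
Visit 6 → queue [2, 1, 5, 10]
Visit 2 → queue [1, 5, 10]
Visit 1; enqueue 8 → queue [5, 10, 8]
Visit 5 → queue [10, 8]
Visit 10 → queue [8]
Visit 8 → queue []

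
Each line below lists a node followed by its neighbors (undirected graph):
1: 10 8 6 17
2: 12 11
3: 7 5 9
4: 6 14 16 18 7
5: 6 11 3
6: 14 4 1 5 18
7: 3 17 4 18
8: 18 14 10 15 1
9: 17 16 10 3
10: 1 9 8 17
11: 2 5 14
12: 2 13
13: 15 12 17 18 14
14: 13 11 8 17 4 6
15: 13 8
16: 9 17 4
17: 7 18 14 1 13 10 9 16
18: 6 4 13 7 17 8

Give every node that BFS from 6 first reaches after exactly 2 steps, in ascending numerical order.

3, 7, 8, 10, 11, 13, 16, 17

Level 0: 6
Level 1: 1, 4, 5, 14, 18
Level 2: 3, 7, 8, 10, 11, 13, 16, 17
Level 3: 2, 9, 12, 15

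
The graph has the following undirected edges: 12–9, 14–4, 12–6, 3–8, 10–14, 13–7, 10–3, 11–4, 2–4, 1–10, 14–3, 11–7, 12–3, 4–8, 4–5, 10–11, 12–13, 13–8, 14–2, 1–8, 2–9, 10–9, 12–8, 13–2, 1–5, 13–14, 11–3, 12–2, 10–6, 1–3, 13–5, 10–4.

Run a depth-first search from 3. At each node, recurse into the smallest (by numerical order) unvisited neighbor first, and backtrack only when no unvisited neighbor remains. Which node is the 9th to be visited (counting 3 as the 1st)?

Visit 3
3 → 1
1 → 5
5 → 4
4 → 2
2 → 9
9 → 10
10 → 6
6 → 12
12 → 8
8 → 13
13 → 7
7 → 11
13 → 14

Visit order: 3, 1, 5, 4, 2, 9, 10, 6, 12, 8, 13, 7, 11, 14

12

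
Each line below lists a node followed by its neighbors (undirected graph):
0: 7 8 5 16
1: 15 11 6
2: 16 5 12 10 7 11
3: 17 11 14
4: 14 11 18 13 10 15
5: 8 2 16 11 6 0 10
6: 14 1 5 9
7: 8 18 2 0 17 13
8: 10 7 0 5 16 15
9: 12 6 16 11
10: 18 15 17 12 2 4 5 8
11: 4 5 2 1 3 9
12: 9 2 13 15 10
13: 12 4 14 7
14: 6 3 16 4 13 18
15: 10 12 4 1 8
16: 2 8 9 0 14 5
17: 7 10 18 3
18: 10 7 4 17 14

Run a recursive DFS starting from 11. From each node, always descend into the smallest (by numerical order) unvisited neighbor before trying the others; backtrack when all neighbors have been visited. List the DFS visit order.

Visit 11
11 → 1
1 → 6
6 → 5
5 → 0
0 → 7
7 → 2
2 → 10
10 → 4
4 → 13
13 → 12
12 → 9
9 → 16
16 → 8
8 → 15
16 → 14
14 → 3
3 → 17
17 → 18

11 1 6 5 0 7 2 10 4 13 12 9 16 8 15 14 3 17 18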